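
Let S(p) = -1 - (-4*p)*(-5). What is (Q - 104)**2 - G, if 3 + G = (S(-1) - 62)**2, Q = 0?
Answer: 8970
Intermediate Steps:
S(p) = -1 - 20*p
G = 1846 (G = -3 + ((-1 - 20*(-1)) - 62)**2 = -3 + ((-1 + 20) - 62)**2 = -3 + (19 - 62)**2 = -3 + (-43)**2 = -3 + 1849 = 1846)
(Q - 104)**2 - G = (0 - 104)**2 - 1*1846 = (-104)**2 - 1846 = 10816 - 1846 = 8970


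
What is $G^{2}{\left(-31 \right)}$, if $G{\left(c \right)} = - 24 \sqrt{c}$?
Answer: $-17856$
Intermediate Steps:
$G^{2}{\left(-31 \right)} = \left(- 24 \sqrt{-31}\right)^{2} = \left(- 24 i \sqrt{31}\right)^{2} = -17856$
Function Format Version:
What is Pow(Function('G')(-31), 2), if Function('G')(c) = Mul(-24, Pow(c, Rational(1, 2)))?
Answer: -17856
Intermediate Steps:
Pow(Function('G')(-31), 2) = Pow(Mul(-24, Pow(-31, Rational(1, 2))), 2) = Pow(Mul(-24, Mul(I, Pow(31, Rational(1, 2)))), 2) = Pow(Mul(-24, I, Pow(31, Rational(1, 2))), 2) = -17856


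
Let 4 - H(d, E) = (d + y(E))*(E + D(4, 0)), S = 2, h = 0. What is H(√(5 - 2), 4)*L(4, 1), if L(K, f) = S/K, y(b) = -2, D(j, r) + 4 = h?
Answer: 2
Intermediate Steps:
D(j, r) = -4 (D(j, r) = -4 + 0 = -4)
H(d, E) = 4 - (-4 + E)*(-2 + d) (H(d, E) = 4 - (d - 2)*(E - 4) = 4 - (-2 + d)*(-4 + E) = 4 - (-4 + E)*(-2 + d))
L(K, f) = 2/K
H(√(5 - 2), 4)*L(4, 1) = (-4 + 2*4 + 4*√(5 - 2) - 1*4*√(5 - 2))*(2/4) = (-4 + 8 + 4*√3 - 1*4*√3)*(2*(¼)) = (-4 + 8 + 4*√3 - 4*√3)*(½) = 4*(½) = 2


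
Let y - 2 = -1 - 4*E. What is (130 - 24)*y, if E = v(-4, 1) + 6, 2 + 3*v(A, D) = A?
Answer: -1590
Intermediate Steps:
v(A, D) = -⅔ + A/3
E = 4 (E = (-⅔ + (⅓)*(-4)) + 6 = (-⅔ - 4/3) + 6 = -2 + 6 = 4)
y = -15 (y = 2 + (-1 - 4*4) = 2 + (-1 - 16) = 2 - 17 = -15)
(130 - 24)*y = (130 - 24)*(-15) = 106*(-15) = -1590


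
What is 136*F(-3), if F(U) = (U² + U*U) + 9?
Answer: 3672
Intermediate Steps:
F(U) = 9 + 2*U² (F(U) = (U² + U²) + 9 = 2*U² + 9 = 9 + 2*U²)
136*F(-3) = 136*(9 + 2*(-3)²) = 136*(9 + 2*9) = 136*(9 + 18) = 136*27 = 3672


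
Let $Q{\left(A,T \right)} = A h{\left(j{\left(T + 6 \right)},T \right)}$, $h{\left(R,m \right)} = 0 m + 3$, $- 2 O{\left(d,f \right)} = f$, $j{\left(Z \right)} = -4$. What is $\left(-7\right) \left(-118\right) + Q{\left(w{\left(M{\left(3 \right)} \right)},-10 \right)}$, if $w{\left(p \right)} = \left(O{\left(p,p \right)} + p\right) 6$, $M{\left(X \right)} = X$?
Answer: $853$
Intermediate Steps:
$O{\left(d,f \right)} = - \frac{f}{2}$
$h{\left(R,m \right)} = 3$ ($h{\left(R,m \right)} = 0 + 3 = 3$)
$w{\left(p \right)} = 3 p$ ($w{\left(p \right)} = \left(- \frac{p}{2} + p\right) 6 = \frac{p}{2} \cdot 6 = 3 p$)
$Q{\left(A,T \right)} = 3 A$ ($Q{\left(A,T \right)} = A 3 = 3 A$)
$\left(-7\right) \left(-118\right) + Q{\left(w{\left(M{\left(3 \right)} \right)},-10 \right)} = \left(-7\right) \left(-118\right) + 3 \cdot 3 \cdot 3 = 826 + 3 \cdot 9 = 826 + 27 = 853$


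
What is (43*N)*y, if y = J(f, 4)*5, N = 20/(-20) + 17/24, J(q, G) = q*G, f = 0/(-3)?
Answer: 0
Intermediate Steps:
f = 0 (f = 0*(-⅓) = 0)
J(q, G) = G*q
N = -7/24 (N = 20*(-1/20) + 17*(1/24) = -1 + 17/24 = -7/24 ≈ -0.29167)
y = 0 (y = (4*0)*5 = 0*5 = 0)
(43*N)*y = (43*(-7/24))*0 = -301/24*0 = 0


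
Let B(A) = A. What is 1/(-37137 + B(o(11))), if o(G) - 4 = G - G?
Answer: -1/37133 ≈ -2.6930e-5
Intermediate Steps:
o(G) = 4 (o(G) = 4 + (G - G) = 4 + 0 = 4)
1/(-37137 + B(o(11))) = 1/(-37137 + 4) = 1/(-37133) = -1/37133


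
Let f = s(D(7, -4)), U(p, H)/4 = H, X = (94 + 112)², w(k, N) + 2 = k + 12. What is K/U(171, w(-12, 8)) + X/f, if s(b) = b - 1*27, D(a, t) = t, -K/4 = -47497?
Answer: -1557279/62 ≈ -25117.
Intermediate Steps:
K = 189988 (K = -4*(-47497) = 189988)
w(k, N) = 10 + k (w(k, N) = -2 + (k + 12) = -2 + (12 + k) = 10 + k)
X = 42436 (X = 206² = 42436)
s(b) = -27 + b (s(b) = b - 27 = -27 + b)
U(p, H) = 4*H
f = -31 (f = -27 - 4 = -31)
K/U(171, w(-12, 8)) + X/f = 189988/((4*(10 - 12))) + 42436/(-31) = 189988/((4*(-2))) + 42436*(-1/31) = 189988/(-8) - 42436/31 = 189988*(-⅛) - 42436/31 = -47497/2 - 42436/31 = -1557279/62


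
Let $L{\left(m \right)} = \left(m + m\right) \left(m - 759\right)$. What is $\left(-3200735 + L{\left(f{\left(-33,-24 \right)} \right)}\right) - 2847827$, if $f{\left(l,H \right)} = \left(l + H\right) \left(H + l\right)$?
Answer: $10131458$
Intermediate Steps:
$f{\left(l,H \right)} = \left(H + l\right)^{2}$ ($f{\left(l,H \right)} = \left(H + l\right) \left(H + l\right) = \left(H + l\right)^{2}$)
$L{\left(m \right)} = 2 m \left(-759 + m\right)$
$\left(-3200735 + L{\left(f{\left(-33,-24 \right)} \right)}\right) - 2847827 = \left(-3200735 + 2 \left(-24 - 33\right)^{2} \left(-759 + \left(-24 - 33\right)^{2}\right)\right) - 2847827 = \left(-3200735 + 2 \left(-57\right)^{2} \left(-759 + \left(-57\right)^{2}\right)\right) - 2847827 = \left(-3200735 + 2 \cdot 3249 \left(-759 + 3249\right)\right) - 2847827 = \left(-3200735 + 2 \cdot 3249 \cdot 2490\right) - 2847827 = \left(-3200735 + 16180020\right) - 2847827 = 12979285 - 2847827 = 10131458$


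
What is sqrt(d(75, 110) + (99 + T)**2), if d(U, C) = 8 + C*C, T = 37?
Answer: 2*sqrt(7651) ≈ 174.94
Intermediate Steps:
d(U, C) = 8 + C**2
sqrt(d(75, 110) + (99 + T)**2) = sqrt((8 + 110**2) + (99 + 37)**2) = sqrt((8 + 12100) + 136**2) = sqrt(12108 + 18496) = sqrt(30604) = 2*sqrt(7651)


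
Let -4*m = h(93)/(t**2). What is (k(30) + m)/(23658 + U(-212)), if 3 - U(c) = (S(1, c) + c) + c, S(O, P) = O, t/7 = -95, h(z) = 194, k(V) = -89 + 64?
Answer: -7370449/7100364600 ≈ -0.0010380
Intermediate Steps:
k(V) = -25
t = -665 (t = 7*(-95) = -665)
U(c) = 2 - 2*c (U(c) = 3 - ((1 + c) + c) = 3 - (1 + 2*c) = 3 + (-1 - 2*c) = 2 - 2*c)
m = -97/884450 (m = -97/(2*((-665)**2)) = -97/(2*442225) = -1/4*194/442225 = -97/884450 ≈ -0.00010967)
(k(30) + m)/(23658 + U(-212)) = (-25 - 97/884450)/(23658 + (2 - 2*(-212))) = -22111347/(884450*(23658 + (2 + 424))) = -22111347/(884450*(23658 + 426)) = -22111347/884450/24084 = -22111347/884450*1/24084 = -7370449/7100364600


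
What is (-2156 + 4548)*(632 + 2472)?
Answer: 7424768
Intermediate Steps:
(-2156 + 4548)*(632 + 2472) = 2392*3104 = 7424768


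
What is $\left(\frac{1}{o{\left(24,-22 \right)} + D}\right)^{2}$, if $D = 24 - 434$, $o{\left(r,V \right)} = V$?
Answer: $\frac{1}{186624} \approx 5.3584 \cdot 10^{-6}$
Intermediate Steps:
$D = -410$ ($D = 24 - 434 = -410$)
$\left(\frac{1}{o{\left(24,-22 \right)} + D}\right)^{2} = \left(\frac{1}{-22 - 410}\right)^{2} = \left(\frac{1}{-432}\right)^{2} = \left(- \frac{1}{432}\right)^{2} = \frac{1}{186624}$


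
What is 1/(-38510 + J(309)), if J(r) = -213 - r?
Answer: -1/39032 ≈ -2.5620e-5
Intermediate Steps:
1/(-38510 + J(309)) = 1/(-38510 + (-213 - 1*309)) = 1/(-38510 + (-213 - 309)) = 1/(-38510 - 522) = 1/(-39032) = -1/39032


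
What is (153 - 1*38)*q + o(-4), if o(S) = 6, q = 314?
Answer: 36116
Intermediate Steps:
(153 - 1*38)*q + o(-4) = (153 - 1*38)*314 + 6 = (153 - 38)*314 + 6 = 115*314 + 6 = 36110 + 6 = 36116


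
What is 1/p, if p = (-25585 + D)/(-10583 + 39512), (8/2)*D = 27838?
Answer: -19286/12417 ≈ -1.5532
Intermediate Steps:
D = 13919/2 (D = (¼)*27838 = 13919/2 ≈ 6959.5)
p = -12417/19286 (p = (-25585 + 13919/2)/(-10583 + 39512) = -37251/2/28929 = -37251/2*1/28929 = -12417/19286 ≈ -0.64384)
1/p = 1/(-12417/19286) = -19286/12417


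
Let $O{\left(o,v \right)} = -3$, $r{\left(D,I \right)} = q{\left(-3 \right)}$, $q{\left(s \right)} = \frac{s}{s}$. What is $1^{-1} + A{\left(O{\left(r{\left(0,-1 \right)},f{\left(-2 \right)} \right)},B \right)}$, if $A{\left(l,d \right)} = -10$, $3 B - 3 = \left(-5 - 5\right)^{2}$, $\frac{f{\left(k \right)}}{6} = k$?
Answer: $-9$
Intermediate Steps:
$q{\left(s \right)} = 1$
$r{\left(D,I \right)} = 1$
$f{\left(k \right)} = 6 k$
$B = \frac{103}{3}$ ($B = 1 + \frac{\left(-5 - 5\right)^{2}}{3} = 1 + \frac{\left(-10\right)^{2}}{3} = 1 + \frac{1}{3} \cdot 100 = 1 + \frac{100}{3} = \frac{103}{3} \approx 34.333$)
$1^{-1} + A{\left(O{\left(r{\left(0,-1 \right)},f{\left(-2 \right)} \right)},B \right)} = 1^{-1} - 10 = 1 - 10 = -9$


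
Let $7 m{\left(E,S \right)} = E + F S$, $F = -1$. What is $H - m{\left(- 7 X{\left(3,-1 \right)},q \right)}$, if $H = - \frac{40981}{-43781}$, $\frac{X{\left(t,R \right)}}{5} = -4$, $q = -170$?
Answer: $- \frac{13285243}{306467} \approx -43.35$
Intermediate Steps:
$X{\left(t,R \right)} = -20$ ($X{\left(t,R \right)} = 5 \left(-4\right) = -20$)
$m{\left(E,S \right)} = - \frac{S}{7} + \frac{E}{7}$ ($m{\left(E,S \right)} = \frac{E - S}{7} = - \frac{S}{7} + \frac{E}{7}$)
$H = \frac{40981}{43781}$ ($H = \left(-40981\right) \left(- \frac{1}{43781}\right) = \frac{40981}{43781} \approx 0.93605$)
$H - m{\left(- 7 X{\left(3,-1 \right)},q \right)} = \frac{40981}{43781} - \left(\left(- \frac{1}{7}\right) \left(-170\right) + \frac{\left(-7\right) \left(-20\right)}{7}\right) = \frac{40981}{43781} - \left(\frac{170}{7} + \frac{1}{7} \cdot 140\right) = \frac{40981}{43781} - \left(\frac{170}{7} + 20\right) = \frac{40981}{43781} - \frac{310}{7} = - \frac{13285243}{306467}$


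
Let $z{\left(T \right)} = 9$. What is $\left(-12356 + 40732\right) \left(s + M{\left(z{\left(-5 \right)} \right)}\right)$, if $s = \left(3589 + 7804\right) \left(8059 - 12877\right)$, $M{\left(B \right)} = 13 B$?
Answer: $-1557597146232$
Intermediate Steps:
$s = -54891474$ ($s = 11393 \left(-4818\right) = -54891474$)
$\left(-12356 + 40732\right) \left(s + M{\left(z{\left(-5 \right)} \right)}\right) = \left(-12356 + 40732\right) \left(-54891474 + 13 \cdot 9\right) = 28376 \left(-54891474 + 117\right) = 28376 \left(-54891357\right) = -1557597146232$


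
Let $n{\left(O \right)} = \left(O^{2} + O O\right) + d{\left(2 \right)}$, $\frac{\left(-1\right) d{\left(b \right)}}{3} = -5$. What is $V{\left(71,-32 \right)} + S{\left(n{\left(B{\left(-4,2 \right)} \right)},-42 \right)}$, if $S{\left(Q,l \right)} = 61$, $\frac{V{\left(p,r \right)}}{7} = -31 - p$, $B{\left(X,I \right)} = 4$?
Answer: $-653$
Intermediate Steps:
$d{\left(b \right)} = 15$ ($d{\left(b \right)} = \left(-3\right) \left(-5\right) = 15$)
$n{\left(O \right)} = 15 + 2 O^{2}$ ($n{\left(O \right)} = \left(O^{2} + O O\right) + 15 = \left(O^{2} + O^{2}\right) + 15 = 2 O^{2} + 15 = 15 + 2 O^{2}$)
$V{\left(p,r \right)} = -217 - 7 p$ ($V{\left(p,r \right)} = 7 \left(-31 - p\right) = -217 - 7 p$)
$V{\left(71,-32 \right)} + S{\left(n{\left(B{\left(-4,2 \right)} \right)},-42 \right)} = \left(-217 - 497\right) + 61 = -714 + 61 = -653$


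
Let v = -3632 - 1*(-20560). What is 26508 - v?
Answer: 9580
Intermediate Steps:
v = 16928 (v = -3632 + 20560 = 16928)
26508 - v = 26508 - 1*16928 = 26508 - 16928 = 9580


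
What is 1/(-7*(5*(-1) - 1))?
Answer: 1/42 ≈ 0.023810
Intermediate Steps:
1/(-7*(5*(-1) - 1)) = 1/(-7*(-5 - 1)) = 1/(-7*(-6)) = 1/42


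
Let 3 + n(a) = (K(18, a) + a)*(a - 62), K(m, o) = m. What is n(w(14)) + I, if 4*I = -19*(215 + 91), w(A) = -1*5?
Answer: -4655/2 ≈ -2327.5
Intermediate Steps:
w(A) = -5
I = -2907/2 (I = (-19*(215 + 91))/4 = (-19*306)/4 = (1/4)*(-5814) = -2907/2 ≈ -1453.5)
n(a) = -3 + (-62 + a)*(18 + a) (n(a) = -3 + (18 + a)*(a - 62) = -3 + (18 + a)*(-62 + a) = -3 + (-62 + a)*(18 + a))
n(w(14)) + I = (-1119 + (-5)**2 - 44*(-5)) - 2907/2 = (-1119 + 25 + 220) - 2907/2 = -874 - 2907/2 = -4655/2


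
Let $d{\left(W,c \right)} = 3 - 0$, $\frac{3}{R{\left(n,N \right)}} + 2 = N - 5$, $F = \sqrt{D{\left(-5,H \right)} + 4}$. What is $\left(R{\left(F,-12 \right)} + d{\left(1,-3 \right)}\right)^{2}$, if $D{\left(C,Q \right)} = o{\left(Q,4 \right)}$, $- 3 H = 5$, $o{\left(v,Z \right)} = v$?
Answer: $\frac{2916}{361} \approx 8.0776$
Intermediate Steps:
$H = - \frac{5}{3}$ ($H = \left(- \frac{1}{3}\right) 5 = - \frac{5}{3} \approx -1.6667$)
$D{\left(C,Q \right)} = Q$
$F = \frac{\sqrt{21}}{3}$ ($F = \sqrt{- \frac{5}{3} + 4} = \sqrt{\frac{7}{3}} = \frac{\sqrt{21}}{3} \approx 1.5275$)
$R{\left(n,N \right)} = \frac{3}{-7 + N}$ ($R{\left(n,N \right)} = \frac{3}{-2 + \left(N - 5\right)} = \frac{3}{-2 + \left(-5 + N\right)} = \frac{3}{-7 + N}$)
$d{\left(W,c \right)} = 3$ ($d{\left(W,c \right)} = 3 + 0 = 3$)
$\left(R{\left(F,-12 \right)} + d{\left(1,-3 \right)}\right)^{2} = \left(\frac{3}{-7 - 12} + 3\right)^{2} = \left(\frac{3}{-19} + 3\right)^{2} = \left(3 \left(- \frac{1}{19}\right) + 3\right)^{2} = \left(- \frac{3}{19} + 3\right)^{2} = \left(\frac{54}{19}\right)^{2} = \frac{2916}{361}$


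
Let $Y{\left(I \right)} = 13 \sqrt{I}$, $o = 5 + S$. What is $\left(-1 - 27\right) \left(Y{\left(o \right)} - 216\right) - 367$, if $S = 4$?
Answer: $4589$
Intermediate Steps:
$o = 9$ ($o = 5 + 4 = 9$)
$\left(-1 - 27\right) \left(Y{\left(o \right)} - 216\right) - 367 = \left(-1 - 27\right) \left(13 \sqrt{9} - 216\right) - 367 = - 28 \left(13 \cdot 3 - 216\right) - 367 = - 28 \left(39 - 216\right) - 367 = \left(-28\right) \left(-177\right) - 367 = 4956 - 367 = 4589$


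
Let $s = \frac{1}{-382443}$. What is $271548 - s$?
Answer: $\frac{103851631765}{382443} \approx 2.7155 \cdot 10^{5}$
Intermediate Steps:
$s = - \frac{1}{382443} \approx -2.6148 \cdot 10^{-6}$
$271548 - s = 271548 - - \frac{1}{382443} = 271548 + \frac{1}{382443} = \frac{103851631765}{382443}$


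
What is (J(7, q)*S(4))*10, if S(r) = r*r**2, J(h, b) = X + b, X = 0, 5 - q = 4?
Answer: 640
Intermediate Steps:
q = 1 (q = 5 - 1*4 = 5 - 4 = 1)
J(h, b) = b (J(h, b) = 0 + b = b)
S(r) = r**3
(J(7, q)*S(4))*10 = (1*4**3)*10 = (1*64)*10 = 64*10 = 640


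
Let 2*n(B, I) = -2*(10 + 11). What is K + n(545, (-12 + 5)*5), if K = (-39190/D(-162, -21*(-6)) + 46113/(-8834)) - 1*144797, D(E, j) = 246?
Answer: -157535406205/1086582 ≈ -1.4498e+5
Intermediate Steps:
n(B, I) = -21 (n(B, I) = (-2*(10 + 11))/2 = (-2*21)/2 = (½)*(-42) = -21)
K = -157512587983/1086582 (K = (-39190/246 + 46113/(-8834)) - 1*144797 = (-39190*1/246 + 46113*(-1/8834)) - 144797 = (-19595/123 - 46113/8834) - 144797 = -178774129/1086582 - 144797 = -157512587983/1086582 ≈ -1.4496e+5)
K + n(545, (-12 + 5)*5) = -157512587983/1086582 - 21 = -157535406205/1086582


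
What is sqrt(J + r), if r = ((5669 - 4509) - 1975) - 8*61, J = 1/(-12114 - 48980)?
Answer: I*sqrt(4863417378402)/61094 ≈ 36.097*I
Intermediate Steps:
J = -1/61094 (J = 1/(-61094) = -1/61094 ≈ -1.6368e-5)
r = -1303 (r = (1160 - 1975) - 1*488 = -815 - 488 = -1303)
sqrt(J + r) = sqrt(-1/61094 - 1303) = sqrt(-79605483/61094) = I*sqrt(4863417378402)/61094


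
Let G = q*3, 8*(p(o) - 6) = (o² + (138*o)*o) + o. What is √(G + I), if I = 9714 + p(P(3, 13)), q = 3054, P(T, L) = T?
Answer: √76155/2 ≈ 137.98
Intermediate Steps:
p(o) = 6 + o/8 + 139*o²/8 (p(o) = 6 + ((o² + (138*o)*o) + o)/8 = 6 + ((o² + 138*o²) + o)/8 = 6 + (139*o² + o)/8 = 6 + (o + 139*o²)/8 = 6 + (o/8 + 139*o²/8) = 6 + o/8 + 139*o²/8)
G = 9162 (G = 3054*3 = 9162)
I = 39507/4 (I = 9714 + (6 + (⅛)*3 + (139/8)*3²) = 9714 + (6 + 3/8 + (139/8)*9) = 9714 + (6 + 3/8 + 1251/8) = 9714 + 651/4 = 39507/4 ≈ 9876.8)
√(G + I) = √(9162 + 39507/4) = √(76155/4) = √76155/2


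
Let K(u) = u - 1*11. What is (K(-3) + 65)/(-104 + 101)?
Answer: -17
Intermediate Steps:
K(u) = -11 + u (K(u) = u - 11 = -11 + u)
(K(-3) + 65)/(-104 + 101) = ((-11 - 3) + 65)/(-104 + 101) = (-14 + 65)/(-3) = 51*(-⅓) = -17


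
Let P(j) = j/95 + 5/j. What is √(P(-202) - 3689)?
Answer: I*√1359288896910/19190 ≈ 60.755*I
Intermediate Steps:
P(j) = 5/j + j/95 (P(j) = j*(1/95) + 5/j = j/95 + 5/j = 5/j + j/95)
√(P(-202) - 3689) = √((5/(-202) + (1/95)*(-202)) - 3689) = √((5*(-1/202) - 202/95) - 3689) = √((-5/202 - 202/95) - 3689) = √(-41279/19190 - 3689) = √(-70833189/19190) = I*√1359288896910/19190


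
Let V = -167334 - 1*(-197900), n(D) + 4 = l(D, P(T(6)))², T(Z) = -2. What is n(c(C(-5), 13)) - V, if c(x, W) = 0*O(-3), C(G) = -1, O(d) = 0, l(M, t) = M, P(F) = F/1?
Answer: -30570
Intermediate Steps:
P(F) = F (P(F) = F*1 = F)
c(x, W) = 0 (c(x, W) = 0*0 = 0)
n(D) = -4 + D²
V = 30566 (V = -167334 + 197900 = 30566)
n(c(C(-5), 13)) - V = (-4 + 0²) - 1*30566 = (-4 + 0) - 30566 = -4 - 30566 = -30570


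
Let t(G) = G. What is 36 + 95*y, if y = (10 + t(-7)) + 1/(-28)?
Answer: 8893/28 ≈ 317.61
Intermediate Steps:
y = 83/28 (y = (10 - 7) + 1/(-28) = 3 - 1/28 = 83/28 ≈ 2.9643)
36 + 95*y = 36 + 95*(83/28) = 36 + 7885/28 = 8893/28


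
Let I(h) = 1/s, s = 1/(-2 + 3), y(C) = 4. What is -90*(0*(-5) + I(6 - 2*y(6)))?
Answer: -90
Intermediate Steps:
s = 1 (s = 1/1 = 1)
I(h) = 1 (I(h) = 1/1 = 1)
-90*(0*(-5) + I(6 - 2*y(6))) = -90*(0*(-5) + 1) = -90*(0 + 1) = -90*1 = -90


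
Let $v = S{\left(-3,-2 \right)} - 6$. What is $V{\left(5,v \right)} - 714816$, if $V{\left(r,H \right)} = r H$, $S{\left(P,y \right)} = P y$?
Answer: $-714816$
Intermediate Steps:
$v = 0$ ($v = \left(-3\right) \left(-2\right) - 6 = 6 - 6 = 0$)
$V{\left(r,H \right)} = H r$
$V{\left(5,v \right)} - 714816 = 0 \cdot 5 - 714816 = 0 - 714816 = -714816$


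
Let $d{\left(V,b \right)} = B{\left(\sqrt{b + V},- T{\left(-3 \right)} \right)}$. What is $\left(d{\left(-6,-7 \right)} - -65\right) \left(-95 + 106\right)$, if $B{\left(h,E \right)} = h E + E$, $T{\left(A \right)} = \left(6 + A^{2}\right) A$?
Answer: $1210 + 495 i \sqrt{13} \approx 1210.0 + 1784.7 i$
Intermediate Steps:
$T{\left(A \right)} = A \left(6 + A^{2}\right)$
$B{\left(h,E \right)} = E + E h$ ($B{\left(h,E \right)} = E h + E = E + E h$)
$d{\left(V,b \right)} = 45 + 45 \sqrt{V + b}$ ($d{\left(V,b \right)} = - \left(-3\right) \left(6 + \left(-3\right)^{2}\right) \left(1 + \sqrt{b + V}\right) = - \left(-3\right) \left(6 + 9\right) \left(1 + \sqrt{V + b}\right) = - \left(-3\right) 15 \left(1 + \sqrt{V + b}\right) = \left(-1\right) \left(-45\right) \left(1 + \sqrt{V + b}\right) = 45 \left(1 + \sqrt{V + b}\right) = 45 + 45 \sqrt{V + b}$)
$\left(d{\left(-6,-7 \right)} - -65\right) \left(-95 + 106\right) = \left(\left(45 + 45 \sqrt{-6 - 7}\right) - -65\right) \left(-95 + 106\right) = \left(\left(45 + 45 \sqrt{-13}\right) + 65\right) 11 = \left(\left(45 + 45 i \sqrt{13}\right) + 65\right) 11 = \left(110 + 45 i \sqrt{13}\right) 11 = 1210 + 495 i \sqrt{13}$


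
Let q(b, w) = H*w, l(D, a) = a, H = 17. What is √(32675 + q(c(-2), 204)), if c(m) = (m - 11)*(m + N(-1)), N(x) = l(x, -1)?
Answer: √36143 ≈ 190.11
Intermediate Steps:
N(x) = -1
c(m) = (-1 + m)*(-11 + m) (c(m) = (m - 11)*(m - 1) = (-11 + m)*(-1 + m) = (-1 + m)*(-11 + m))
q(b, w) = 17*w
√(32675 + q(c(-2), 204)) = √(32675 + 17*204) = √(32675 + 3468) = √36143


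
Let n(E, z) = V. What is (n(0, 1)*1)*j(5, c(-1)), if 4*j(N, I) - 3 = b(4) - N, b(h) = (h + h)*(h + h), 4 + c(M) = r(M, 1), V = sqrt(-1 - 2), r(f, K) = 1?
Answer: 31*I*sqrt(3)/2 ≈ 26.847*I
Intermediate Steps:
V = I*sqrt(3) (V = sqrt(-3) = I*sqrt(3) ≈ 1.732*I)
c(M) = -3 (c(M) = -4 + 1 = -3)
b(h) = 4*h**2 (b(h) = (2*h)*(2*h) = 4*h**2)
n(E, z) = I*sqrt(3)
j(N, I) = 67/4 - N/4 (j(N, I) = 3/4 + (4*4**2 - N)/4 = 3/4 + (4*16 - N)/4 = 3/4 + (64 - N)/4 = 3/4 + (16 - N/4) = 67/4 - N/4)
(n(0, 1)*1)*j(5, c(-1)) = ((I*sqrt(3))*1)*(67/4 - 1/4*5) = (I*sqrt(3))*(67/4 - 5/4) = (I*sqrt(3))*(31/2) = 31*I*sqrt(3)/2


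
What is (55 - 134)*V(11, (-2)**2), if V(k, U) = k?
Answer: -869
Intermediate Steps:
(55 - 134)*V(11, (-2)**2) = (55 - 134)*11 = -79*11 = -869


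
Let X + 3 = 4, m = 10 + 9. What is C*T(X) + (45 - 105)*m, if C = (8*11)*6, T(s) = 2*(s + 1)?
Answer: 972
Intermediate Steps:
m = 19
X = 1 (X = -3 + 4 = 1)
T(s) = 2 + 2*s (T(s) = 2*(1 + s) = 2 + 2*s)
C = 528 (C = 88*6 = 528)
C*T(X) + (45 - 105)*m = 528*(2 + 2*1) + (45 - 105)*19 = 528*(2 + 2) - 60*19 = 528*4 - 1140 = 2112 - 1140 = 972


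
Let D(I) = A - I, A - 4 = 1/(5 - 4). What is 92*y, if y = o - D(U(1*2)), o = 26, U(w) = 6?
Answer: 2484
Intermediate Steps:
A = 5 (A = 4 + 1/(5 - 4) = 4 + 1/1 = 4 + 1 = 5)
D(I) = 5 - I
y = 27 (y = 26 - (5 - 1*6) = 26 - (5 - 6) = 26 - 1*(-1) = 26 + 1 = 27)
92*y = 92*27 = 2484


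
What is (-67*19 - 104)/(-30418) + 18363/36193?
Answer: 608403495/1100918674 ≈ 0.55263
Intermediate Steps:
(-67*19 - 104)/(-30418) + 18363/36193 = (-1273 - 104)*(-1/30418) + 18363*(1/36193) = -1377*(-1/30418) + 18363/36193 = 1377/30418 + 18363/36193 = 608403495/1100918674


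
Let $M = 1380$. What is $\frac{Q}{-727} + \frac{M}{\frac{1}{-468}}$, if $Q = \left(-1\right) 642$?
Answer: $- \frac{469525038}{727} \approx -6.4584 \cdot 10^{5}$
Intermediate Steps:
$Q = -642$
$\frac{Q}{-727} + \frac{M}{\frac{1}{-468}} = - \frac{642}{-727} + \frac{1380}{\frac{1}{-468}} = \left(-642\right) \left(- \frac{1}{727}\right) + \frac{1380}{- \frac{1}{468}} = \frac{642}{727} + 1380 \left(-468\right) = \frac{642}{727} - 645840 = - \frac{469525038}{727}$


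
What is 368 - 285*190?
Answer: -53782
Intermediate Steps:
368 - 285*190 = 368 - 54150 = -53782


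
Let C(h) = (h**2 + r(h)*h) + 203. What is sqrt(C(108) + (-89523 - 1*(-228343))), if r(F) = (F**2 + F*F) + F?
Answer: 15*sqrt(11919) ≈ 1637.6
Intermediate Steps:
r(F) = F + 2*F**2 (r(F) = (F**2 + F**2) + F = 2*F**2 + F = F + 2*F**2)
C(h) = 203 + h**2 + h**2*(1 + 2*h) (C(h) = (h**2 + (h*(1 + 2*h))*h) + 203 = (h**2 + h**2*(1 + 2*h)) + 203 = 203 + h**2 + h**2*(1 + 2*h))
sqrt(C(108) + (-89523 - 1*(-228343))) = sqrt((203 + 2*108**2 + 2*108**3) + (-89523 - 1*(-228343))) = sqrt((203 + 2*11664 + 2*1259712) + (-89523 + 228343)) = sqrt((203 + 23328 + 2519424) + 138820) = sqrt(2542955 + 138820) = sqrt(2681775) = 15*sqrt(11919)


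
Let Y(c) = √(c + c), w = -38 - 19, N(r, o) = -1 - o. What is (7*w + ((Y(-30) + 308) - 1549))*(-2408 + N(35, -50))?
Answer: 3868760 - 4718*I*√15 ≈ 3.8688e+6 - 18273.0*I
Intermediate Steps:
w = -57
Y(c) = √2*√c (Y(c) = √(2*c) = √2*√c)
(7*w + ((Y(-30) + 308) - 1549))*(-2408 + N(35, -50)) = (7*(-57) + ((√2*√(-30) + 308) - 1549))*(-2408 + (-1 - 1*(-50))) = (-399 + ((√2*(I*√30) + 308) - 1549))*(-2408 + (-1 + 50)) = (-399 + ((2*I*√15 + 308) - 1549))*(-2408 + 49) = (-399 + ((308 + 2*I*√15) - 1549))*(-2359) = (-399 + (-1241 + 2*I*√15))*(-2359) = (-1640 + 2*I*√15)*(-2359) = 3868760 - 4718*I*√15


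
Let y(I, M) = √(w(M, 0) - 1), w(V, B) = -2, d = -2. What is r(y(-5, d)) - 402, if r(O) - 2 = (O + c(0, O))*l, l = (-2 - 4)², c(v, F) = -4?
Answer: -544 + 36*I*√3 ≈ -544.0 + 62.354*I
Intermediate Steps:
y(I, M) = I*√3 (y(I, M) = √(-2 - 1) = √(-3) = I*√3)
l = 36 (l = (-6)² = 36)
r(O) = -142 + 36*O (r(O) = 2 + (O - 4)*36 = 2 + (-4 + O)*36 = 2 + (-144 + 36*O) = -142 + 36*O)
r(y(-5, d)) - 402 = (-142 + 36*(I*√3)) - 402 = (-142 + 36*I*√3) - 402 = -544 + 36*I*√3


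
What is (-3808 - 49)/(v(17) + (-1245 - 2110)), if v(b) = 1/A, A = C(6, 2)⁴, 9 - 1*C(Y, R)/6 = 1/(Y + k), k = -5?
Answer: 20474560512/17809735679 ≈ 1.1496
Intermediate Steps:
C(Y, R) = 54 - 6/(-5 + Y) (C(Y, R) = 54 - 6/(Y - 5) = 54 - 6/(-5 + Y))
A = 5308416 (A = (6*(-46 + 9*6)/(-5 + 6))⁴ = (6*(-46 + 54)/1)⁴ = (6*1*8)⁴ = 48⁴ = 5308416)
v(b) = 1/5308416
(-3808 - 49)/(v(17) + (-1245 - 2110)) = (-3808 - 49)/(1/5308416 + (-1245 - 2110)) = -3857/(1/5308416 - 3355) = -3857/(-17809735679/5308416) = -3857*(-5308416/17809735679) = 20474560512/17809735679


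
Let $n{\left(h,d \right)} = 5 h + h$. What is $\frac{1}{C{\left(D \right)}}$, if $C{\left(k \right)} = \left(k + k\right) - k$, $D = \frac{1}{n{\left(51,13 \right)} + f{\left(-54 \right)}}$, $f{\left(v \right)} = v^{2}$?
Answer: $3222$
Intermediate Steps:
$n{\left(h,d \right)} = 6 h$
$D = \frac{1}{3222}$ ($D = \frac{1}{6 \cdot 51 + \left(-54\right)^{2}} = \frac{1}{306 + 2916} = \frac{1}{3222} \approx 0.00031037$)
$C{\left(k \right)} = k$ ($C{\left(k \right)} = 2 k - k = k$)
$\frac{1}{C{\left(D \right)}} = \frac{1}{\frac{1}{3222}} = 3222$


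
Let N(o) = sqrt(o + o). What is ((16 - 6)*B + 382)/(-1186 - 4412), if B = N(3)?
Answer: -191/2799 - 5*sqrt(6)/2799 ≈ -0.072614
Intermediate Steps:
N(o) = sqrt(2)*sqrt(o) (N(o) = sqrt(2*o) = sqrt(2)*sqrt(o))
B = sqrt(6) (B = sqrt(2)*sqrt(3) = sqrt(6) ≈ 2.4495)
((16 - 6)*B + 382)/(-1186 - 4412) = ((16 - 6)*sqrt(6) + 382)/(-1186 - 4412) = (10*sqrt(6) + 382)/(-5598) = (382 + 10*sqrt(6))*(-1/5598) = -191/2799 - 5*sqrt(6)/2799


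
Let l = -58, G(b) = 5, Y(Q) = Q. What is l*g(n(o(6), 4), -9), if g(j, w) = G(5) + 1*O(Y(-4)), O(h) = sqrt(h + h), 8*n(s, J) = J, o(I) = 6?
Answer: -290 - 116*I*sqrt(2) ≈ -290.0 - 164.05*I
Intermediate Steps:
n(s, J) = J/8
O(h) = sqrt(2)*sqrt(h) (O(h) = sqrt(2*h) = sqrt(2)*sqrt(h))
g(j, w) = 5 + 2*I*sqrt(2) (g(j, w) = 5 + 1*(sqrt(2)*sqrt(-4)) = 5 + 1*(sqrt(2)*(2*I)) = 5 + 1*(2*I*sqrt(2)) = 5 + 2*I*sqrt(2))
l*g(n(o(6), 4), -9) = -58*(5 + 2*I*sqrt(2)) = -290 - 116*I*sqrt(2)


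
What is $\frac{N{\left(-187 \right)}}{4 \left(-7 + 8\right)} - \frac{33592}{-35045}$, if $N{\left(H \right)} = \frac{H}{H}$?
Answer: $\frac{169413}{140180} \approx 1.2085$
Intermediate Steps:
$N{\left(H \right)} = 1$
$\frac{N{\left(-187 \right)}}{4 \left(-7 + 8\right)} - \frac{33592}{-35045} = 1 \frac{1}{4 \left(-7 + 8\right)} - \frac{33592}{-35045} = 1 \frac{1}{4 \cdot 1} - - \frac{33592}{35045} = 1 \cdot \frac{1}{4} + \frac{33592}{35045} = \frac{1}{4} + \frac{33592}{35045} = \frac{169413}{140180}$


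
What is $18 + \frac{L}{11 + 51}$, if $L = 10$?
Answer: $\frac{563}{31} \approx 18.161$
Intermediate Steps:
$18 + \frac{L}{11 + 51} = 18 + \frac{1}{11 + 51} \cdot 10 = 18 + \frac{1}{62} \cdot 10 = 18 + \frac{5}{31} = \frac{563}{31}$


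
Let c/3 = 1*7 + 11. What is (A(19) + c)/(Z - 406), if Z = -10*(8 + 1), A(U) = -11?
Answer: -43/496 ≈ -0.086694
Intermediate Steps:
c = 54 (c = 3*(1*7 + 11) = 3*(7 + 11) = 3*18 = 54)
Z = -90 (Z = -10*9 = -90)
(A(19) + c)/(Z - 406) = (-11 + 54)/(-90 - 406) = 43/(-496) = 43*(-1/496) = -43/496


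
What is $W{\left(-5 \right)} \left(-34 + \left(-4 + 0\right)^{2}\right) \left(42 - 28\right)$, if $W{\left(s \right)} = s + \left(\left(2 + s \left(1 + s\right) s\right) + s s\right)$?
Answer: $19656$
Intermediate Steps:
$W{\left(s \right)} = 2 + s + s^{2} + s^{2} \left(1 + s\right)$ ($W{\left(s \right)} = s + \left(\left(2 + s s \left(1 + s\right)\right) + s^{2}\right) = s + \left(\left(2 + s^{2} \left(1 + s\right)\right) + s^{2}\right) = s + \left(2 + s^{2} + s^{2} \left(1 + s\right)\right) = 2 + s + s^{2} + s^{2} \left(1 + s\right)$)
$W{\left(-5 \right)} \left(-34 + \left(-4 + 0\right)^{2}\right) \left(42 - 28\right) = \left(2 - 5 + \left(-5\right)^{3} + 2 \left(-5\right)^{2}\right) \left(-34 + \left(-4 + 0\right)^{2}\right) \left(42 - 28\right) = \left(2 - 5 - 125 + 2 \cdot 25\right) \left(-34 + \left(-4\right)^{2}\right) 14 = \left(2 - 5 - 125 + 50\right) \left(-34 + 16\right) 14 = - 78 \left(\left(-18\right) 14\right) = \left(-78\right) \left(-252\right) = 19656$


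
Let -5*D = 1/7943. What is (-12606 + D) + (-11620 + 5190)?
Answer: -756014741/39715 ≈ -19036.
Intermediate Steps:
D = -1/39715 (D = -⅕/7943 = -⅕*1/7943 = -1/39715 ≈ -2.5179e-5)
(-12606 + D) + (-11620 + 5190) = (-12606 - 1/39715) + (-11620 + 5190) = -500647291/39715 - 6430 = -756014741/39715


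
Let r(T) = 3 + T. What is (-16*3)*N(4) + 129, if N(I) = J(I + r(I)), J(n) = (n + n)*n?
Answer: -11487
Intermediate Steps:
J(n) = 2*n² (J(n) = (2*n)*n = 2*n²)
N(I) = 2*(3 + 2*I)² (N(I) = 2*(I + (3 + I))² = 2*(3 + 2*I)²)
(-16*3)*N(4) + 129 = (-16*3)*(2*(3 + 2*4)²) + 129 = -96*(3 + 8)² + 129 = -96*11² + 129 = -96*121 + 129 = -48*242 + 129 = -11616 + 129 = -11487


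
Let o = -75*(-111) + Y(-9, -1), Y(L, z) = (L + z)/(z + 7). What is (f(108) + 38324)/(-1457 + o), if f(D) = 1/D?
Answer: 4138993/741564 ≈ 5.5814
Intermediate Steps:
Y(L, z) = (L + z)/(7 + z)
o = 24970/3 (o = -75*(-111) + (-9 - 1)/(7 - 1) = 8325 - 10/6 = 8325 + (⅙)*(-10) = 8325 - 5/3 = 24970/3 ≈ 8323.3)
(f(108) + 38324)/(-1457 + o) = (1/108 + 38324)/(-1457 + 24970/3) = (1/108 + 38324)/(20599/3) = (4138993/108)*(3/20599) = 4138993/741564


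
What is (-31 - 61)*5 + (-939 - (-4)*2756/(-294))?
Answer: -211165/147 ≈ -1436.5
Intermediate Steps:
(-31 - 61)*5 + (-939 - (-4)*2756/(-294)) = -92*5 + (-939 - (-4)*2756*(-1/294)) = -460 + (-939 - (-4)*(-1378)/147) = -460 + (-939 - 1*5512/147) = -460 + (-939 - 5512/147) = -460 - 143545/147 = -211165/147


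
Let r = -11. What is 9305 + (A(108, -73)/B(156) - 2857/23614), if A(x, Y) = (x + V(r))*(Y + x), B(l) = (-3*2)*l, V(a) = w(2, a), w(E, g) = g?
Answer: 102791408519/11051352 ≈ 9301.3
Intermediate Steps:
V(a) = a
B(l) = -6*l
A(x, Y) = (-11 + x)*(Y + x) (A(x, Y) = (x - 11)*(Y + x) = (-11 + x)*(Y + x))
9305 + (A(108, -73)/B(156) - 2857/23614) = 9305 + ((108² - 11*(-73) - 11*108 - 73*108)/((-6*156)) - 2857/23614) = 9305 + ((11664 + 803 - 1188 - 7884)/(-936) - 2857*1/23614) = 9305 + (3395*(-1/936) - 2857/23614) = 9305 + (-3395/936 - 2857/23614) = 9305 - 41421841/11051352 = 102791408519/11051352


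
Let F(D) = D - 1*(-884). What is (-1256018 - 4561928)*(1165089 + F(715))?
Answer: -6787727782848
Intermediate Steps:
F(D) = 884 + D (F(D) = D + 884 = 884 + D)
(-1256018 - 4561928)*(1165089 + F(715)) = (-1256018 - 4561928)*(1165089 + (884 + 715)) = -5817946*(1165089 + 1599) = -5817946*1166688 = -6787727782848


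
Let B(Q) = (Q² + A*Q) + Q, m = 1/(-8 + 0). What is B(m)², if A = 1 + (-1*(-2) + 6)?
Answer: 6241/4096 ≈ 1.5237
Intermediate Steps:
A = 9 (A = 1 + (2 + 6) = 1 + 8 = 9)
m = -⅛ (m = 1/(-8) = -⅛ ≈ -0.12500)
B(Q) = Q² + 10*Q (B(Q) = (Q² + 9*Q) + Q = Q² + 10*Q)
B(m)² = (-(10 - ⅛)/8)² = (-⅛*79/8)² = (-79/64)² = 6241/4096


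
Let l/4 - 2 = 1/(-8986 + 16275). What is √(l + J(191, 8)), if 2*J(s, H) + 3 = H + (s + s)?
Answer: 5*√1712900422/14578 ≈ 14.195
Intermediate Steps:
l = 58316/7289 (l = 8 + 4/(-8986 + 16275) = 8 + 4/7289 = 58316/7289 ≈ 8.0005)
J(s, H) = -3/2 + s + H/2 (J(s, H) = -3/2 + (H + (s + s))/2 = -3/2 + (H + 2*s)/2 = -3/2 + (s + H/2) = -3/2 + s + H/2)
√(l + J(191, 8)) = √(58316/7289 + (-3/2 + 191 + (½)*8)) = √(58316/7289 + (-3/2 + 191 + 4)) = √(58316/7289 + 387/2) = √(2937475/14578) = 5*√1712900422/14578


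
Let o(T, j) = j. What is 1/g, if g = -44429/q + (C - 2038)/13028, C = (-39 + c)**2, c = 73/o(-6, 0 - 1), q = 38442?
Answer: -62602797/21868670 ≈ -2.8627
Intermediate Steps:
c = -73 (c = 73/(0 - 1) = 73/(-1) = 73*(-1) = -73)
C = 12544 (C = (-39 - 73)**2 = (-112)**2 = 12544)
g = -21868670/62602797 (g = -44429/38442 + (12544 - 2038)/13028 = -44429*1/38442 + 10506*(1/13028) = -44429/38442 + 5253/6514 = -21868670/62602797 ≈ -0.34932)
1/g = 1/(-21868670/62602797) = -62602797/21868670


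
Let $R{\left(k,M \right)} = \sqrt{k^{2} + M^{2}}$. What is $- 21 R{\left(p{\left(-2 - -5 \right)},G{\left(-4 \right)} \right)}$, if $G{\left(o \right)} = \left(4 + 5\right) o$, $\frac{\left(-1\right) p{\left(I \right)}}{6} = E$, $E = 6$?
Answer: $- 756 \sqrt{2} \approx -1069.1$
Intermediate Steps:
$p{\left(I \right)} = -36$ ($p{\left(I \right)} = \left(-6\right) 6 = -36$)
$G{\left(o \right)} = 9 o$
$R{\left(k,M \right)} = \sqrt{M^{2} + k^{2}}$
$- 21 R{\left(p{\left(-2 - -5 \right)},G{\left(-4 \right)} \right)} = - 21 \sqrt{\left(9 \left(-4\right)\right)^{2} + \left(-36\right)^{2}} = - 21 \sqrt{\left(-36\right)^{2} + 1296} = - 21 \sqrt{1296 + 1296} = - 21 \sqrt{2592} = - 21 \cdot 36 \sqrt{2} = - 756 \sqrt{2}$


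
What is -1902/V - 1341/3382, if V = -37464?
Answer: -3650555/10558604 ≈ -0.34574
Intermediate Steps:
-1902/V - 1341/3382 = -1902/(-37464) - 1341/3382 = -1902*(-1/37464) - 1341*1/3382 = 317/6244 - 1341/3382 = -3650555/10558604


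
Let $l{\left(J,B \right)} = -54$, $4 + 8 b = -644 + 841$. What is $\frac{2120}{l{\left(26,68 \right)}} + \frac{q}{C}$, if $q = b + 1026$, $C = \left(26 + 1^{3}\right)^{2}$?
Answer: $- \frac{220559}{5832} \approx -37.819$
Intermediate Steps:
$b = \frac{193}{8}$ ($b = - \frac{1}{2} + \frac{-644 + 841}{8} = - \frac{1}{2} + \frac{1}{8} \cdot 197 = - \frac{1}{2} + \frac{197}{8} = \frac{193}{8} \approx 24.125$)
$C = 729$ ($C = \left(26 + 1\right)^{2} = 27^{2} = 729$)
$q = \frac{8401}{8}$ ($q = \frac{193}{8} + 1026 = \frac{8401}{8} \approx 1050.1$)
$\frac{2120}{l{\left(26,68 \right)}} + \frac{q}{C} = \frac{2120}{-54} + \frac{8401}{8 \cdot 729} = 2120 \left(- \frac{1}{54}\right) + \frac{8401}{8} \cdot \frac{1}{729} = - \frac{1060}{27} + \frac{8401}{5832} = - \frac{220559}{5832}$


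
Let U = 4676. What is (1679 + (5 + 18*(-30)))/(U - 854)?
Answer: 44/147 ≈ 0.29932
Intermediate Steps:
(1679 + (5 + 18*(-30)))/(U - 854) = (1679 + (5 + 18*(-30)))/(4676 - 854) = (1679 + (5 - 540))/3822 = (1679 - 535)*(1/3822) = 1144*(1/3822) = 44/147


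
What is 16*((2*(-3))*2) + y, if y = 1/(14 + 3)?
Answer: -3263/17 ≈ -191.94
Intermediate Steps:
y = 1/17 ≈ 0.058824
16*((2*(-3))*2) + y = 16*((2*(-3))*2) + 1/17 = 16*(-6*2) + 1/17 = 16*(-12) + 1/17 = -192 + 1/17 = -3263/17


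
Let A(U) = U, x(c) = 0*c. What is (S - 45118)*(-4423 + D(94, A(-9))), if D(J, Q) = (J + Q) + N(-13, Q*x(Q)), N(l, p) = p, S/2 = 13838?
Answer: 75663396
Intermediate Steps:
S = 27676 (S = 2*13838 = 27676)
x(c) = 0
D(J, Q) = J + Q (D(J, Q) = (J + Q) + Q*0 = (J + Q) + 0 = J + Q)
(S - 45118)*(-4423 + D(94, A(-9))) = (27676 - 45118)*(-4423 + (94 - 9)) = -17442*(-4423 + 85) = -17442*(-4338) = 75663396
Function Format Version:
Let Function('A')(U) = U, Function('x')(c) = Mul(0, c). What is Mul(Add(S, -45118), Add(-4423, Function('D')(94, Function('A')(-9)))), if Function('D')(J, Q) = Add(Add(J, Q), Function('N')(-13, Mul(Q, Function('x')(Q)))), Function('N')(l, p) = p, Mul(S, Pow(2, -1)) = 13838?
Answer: 75663396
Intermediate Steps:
S = 27676 (S = Mul(2, 13838) = 27676)
Function('x')(c) = 0
Function('D')(J, Q) = Add(J, Q) (Function('D')(J, Q) = Add(Add(J, Q), Mul(Q, 0)) = Add(Add(J, Q), 0) = Add(J, Q))
Mul(Add(S, -45118), Add(-4423, Function('D')(94, Function('A')(-9)))) = Mul(Add(27676, -45118), Add(-4423, Add(94, -9))) = Mul(-17442, Add(-4423, 85)) = Mul(-17442, -4338) = 75663396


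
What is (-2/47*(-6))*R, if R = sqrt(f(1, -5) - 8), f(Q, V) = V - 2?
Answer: 12*I*sqrt(15)/47 ≈ 0.98885*I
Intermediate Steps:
f(Q, V) = -2 + V
R = I*sqrt(15) (R = sqrt((-2 - 5) - 8) = sqrt(-7 - 8) = sqrt(-15) = I*sqrt(15) ≈ 3.873*I)
(-2/47*(-6))*R = (-2/47*(-6))*(I*sqrt(15)) = 12*(I*sqrt(15))/47 = 12*I*sqrt(15)/47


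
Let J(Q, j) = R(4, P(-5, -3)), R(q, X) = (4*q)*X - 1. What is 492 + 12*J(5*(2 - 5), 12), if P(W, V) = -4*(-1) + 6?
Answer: 2400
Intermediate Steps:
P(W, V) = 10 (P(W, V) = 4 + 6 = 10)
R(q, X) = -1 + 4*X*q (R(q, X) = 4*X*q - 1 = -1 + 4*X*q)
J(Q, j) = 159 (J(Q, j) = -1 + 4*10*4 = -1 + 160 = 159)
492 + 12*J(5*(2 - 5), 12) = 492 + 12*159 = 492 + 1908 = 2400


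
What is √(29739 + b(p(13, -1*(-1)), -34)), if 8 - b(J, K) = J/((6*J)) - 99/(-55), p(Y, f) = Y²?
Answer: √26770530/30 ≈ 172.47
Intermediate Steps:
b(J, K) = 181/30 (b(J, K) = 8 - (J/((6*J)) - 99/(-55)) = 8 - (J*(1/(6*J)) - 99*(-1/55)) = 8 - (⅙ + 9/5) = 8 - 1*59/30 = 8 - 59/30 = 181/30)
√(29739 + b(p(13, -1*(-1)), -34)) = √(29739 + 181/30) = √(892351/30) = √26770530/30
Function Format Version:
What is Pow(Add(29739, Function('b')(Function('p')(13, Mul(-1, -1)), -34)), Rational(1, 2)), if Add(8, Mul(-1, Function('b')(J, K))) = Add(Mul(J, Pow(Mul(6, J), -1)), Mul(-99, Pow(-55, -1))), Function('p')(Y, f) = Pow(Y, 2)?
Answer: Mul(Rational(1, 30), Pow(26770530, Rational(1, 2))) ≈ 172.47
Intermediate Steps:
Function('b')(J, K) = Rational(181, 30) (Function('b')(J, K) = Add(8, Mul(-1, Add(Mul(J, Pow(Mul(6, J), -1)), Mul(-99, Pow(-55, -1))))) = Add(8, Mul(-1, Add(Mul(J, Mul(Rational(1, 6), Pow(J, -1))), Mul(-99, Rational(-1, 55))))) = Add(8, Mul(-1, Add(Rational(1, 6), Rational(9, 5)))) = Add(8, Mul(-1, Rational(59, 30))) = Add(8, Rational(-59, 30)) = Rational(181, 30))
Pow(Add(29739, Function('b')(Function('p')(13, Mul(-1, -1)), -34)), Rational(1, 2)) = Pow(Add(29739, Rational(181, 30)), Rational(1, 2)) = Pow(Rational(892351, 30), Rational(1, 2)) = Mul(Rational(1, 30), Pow(26770530, Rational(1, 2)))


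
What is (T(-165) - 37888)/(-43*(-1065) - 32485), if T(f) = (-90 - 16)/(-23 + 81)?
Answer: -219761/77198 ≈ -2.8467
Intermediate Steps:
T(f) = -53/29 (T(f) = -106/58 = -106*1/58 = -53/29)
(T(-165) - 37888)/(-43*(-1065) - 32485) = (-53/29 - 37888)/(-43*(-1065) - 32485) = -1098805/(29*(45795 - 32485)) = -1098805/29/13310 = -1098805/29*1/13310 = -219761/77198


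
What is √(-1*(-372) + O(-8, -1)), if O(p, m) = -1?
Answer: √371 ≈ 19.261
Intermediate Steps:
√(-1*(-372) + O(-8, -1)) = √(-1*(-372) - 1) = √(372 - 1) = √371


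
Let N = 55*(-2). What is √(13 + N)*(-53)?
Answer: -53*I*√97 ≈ -521.99*I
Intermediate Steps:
N = -110
√(13 + N)*(-53) = √(13 - 110)*(-53) = √(-97)*(-53) = (I*√97)*(-53) = -53*I*√97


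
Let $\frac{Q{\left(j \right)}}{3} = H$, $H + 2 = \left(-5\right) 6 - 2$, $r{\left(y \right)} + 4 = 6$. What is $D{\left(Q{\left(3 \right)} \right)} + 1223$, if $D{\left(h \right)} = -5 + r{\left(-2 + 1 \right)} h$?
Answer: $1014$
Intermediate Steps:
$r{\left(y \right)} = 2$ ($r{\left(y \right)} = -4 + 6 = 2$)
$H = -34$ ($H = -2 - 32 = -34$)
$Q{\left(j \right)} = -102$ ($Q{\left(j \right)} = 3 \left(-34\right) = -102$)
$D{\left(h \right)} = -5 + 2 h$
$D{\left(Q{\left(3 \right)} \right)} + 1223 = \left(-5 + 2 \left(-102\right)\right) + 1223 = \left(-5 - 204\right) + 1223 = -209 + 1223 = 1014$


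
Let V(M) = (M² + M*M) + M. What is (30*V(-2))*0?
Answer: 0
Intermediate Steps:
V(M) = M + 2*M² (V(M) = (M² + M²) + M = 2*M² + M = M + 2*M²)
(30*V(-2))*0 = (30*(-2*(1 + 2*(-2))))*0 = (30*(-2*(1 - 4)))*0 = (30*(-2*(-3)))*0 = (30*6)*0 = 180*0 = 0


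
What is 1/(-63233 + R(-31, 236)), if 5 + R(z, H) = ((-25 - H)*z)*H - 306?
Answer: 1/1845932 ≈ 5.4173e-7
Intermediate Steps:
R(z, H) = -311 + H*z*(-25 - H) (R(z, H) = -5 + (((-25 - H)*z)*H - 306) = -5 + ((z*(-25 - H))*H - 306) = -5 + (H*z*(-25 - H) - 306) = -5 + (-306 + H*z*(-25 - H)) = -311 + H*z*(-25 - H))
1/(-63233 + R(-31, 236)) = 1/(-63233 + (-311 - 1*(-31)*236² - 25*236*(-31))) = 1/(-63233 + (-311 - 1*(-31)*55696 + 182900)) = 1/(-63233 + (-311 + 1726576 + 182900)) = 1/(-63233 + 1909165) = 1/1845932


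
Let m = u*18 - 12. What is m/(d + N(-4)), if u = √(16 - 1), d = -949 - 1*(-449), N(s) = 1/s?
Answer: 16/667 - 24*√15/667 ≈ -0.11537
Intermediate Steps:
d = -500 (d = -949 + 449 = -500)
u = √15 ≈ 3.8730
m = -12 + 18*√15 (m = √15*18 - 12 = 18*√15 - 12 = -12 + 18*√15 ≈ 57.714)
m/(d + N(-4)) = (-12 + 18*√15)/(-500 + 1/(-4)) = (-12 + 18*√15)/(-500 - ¼) = (-12 + 18*√15)/(-2001/4) = (-12 + 18*√15)*(-4/2001) = 16/667 - 24*√15/667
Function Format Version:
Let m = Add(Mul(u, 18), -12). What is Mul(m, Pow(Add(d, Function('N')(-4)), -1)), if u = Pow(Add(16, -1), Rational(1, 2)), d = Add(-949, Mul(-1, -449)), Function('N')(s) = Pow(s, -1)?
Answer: Add(Rational(16, 667), Mul(Rational(-24, 667), Pow(15, Rational(1, 2)))) ≈ -0.11537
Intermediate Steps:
d = -500 (d = Add(-949, 449) = -500)
u = Pow(15, Rational(1, 2)) ≈ 3.8730
m = Add(-12, Mul(18, Pow(15, Rational(1, 2)))) (m = Add(Mul(Pow(15, Rational(1, 2)), 18), -12) = Add(Mul(18, Pow(15, Rational(1, 2))), -12) = Add(-12, Mul(18, Pow(15, Rational(1, 2)))) ≈ 57.714)
Mul(m, Pow(Add(d, Function('N')(-4)), -1)) = Mul(Add(-12, Mul(18, Pow(15, Rational(1, 2)))), Pow(Add(-500, Pow(-4, -1)), -1)) = Mul(Add(-12, Mul(18, Pow(15, Rational(1, 2)))), Pow(Add(-500, Rational(-1, 4)), -1)) = Mul(Add(-12, Mul(18, Pow(15, Rational(1, 2)))), Pow(Rational(-2001, 4), -1)) = Mul(Add(-12, Mul(18, Pow(15, Rational(1, 2)))), Rational(-4, 2001)) = Add(Rational(16, 667), Mul(Rational(-24, 667), Pow(15, Rational(1, 2))))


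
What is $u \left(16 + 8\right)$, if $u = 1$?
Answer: $24$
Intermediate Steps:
$u \left(16 + 8\right) = 1 \left(16 + 8\right) = 1 \cdot 24 = 24$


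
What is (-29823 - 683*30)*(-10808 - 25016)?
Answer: 1802412912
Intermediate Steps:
(-29823 - 683*30)*(-10808 - 25016) = (-29823 - 20490)*(-35824) = -50313*(-35824) = 1802412912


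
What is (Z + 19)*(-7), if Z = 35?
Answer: -378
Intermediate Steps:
(Z + 19)*(-7) = (35 + 19)*(-7) = 54*(-7) = -378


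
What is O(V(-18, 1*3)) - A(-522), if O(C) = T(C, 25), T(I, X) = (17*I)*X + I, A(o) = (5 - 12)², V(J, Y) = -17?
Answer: -7291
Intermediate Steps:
A(o) = 49 (A(o) = (-7)² = 49)
T(I, X) = I + 17*I*X (T(I, X) = 17*I*X + I = I + 17*I*X)
O(C) = 426*C (O(C) = C*(1 + 17*25) = C*(1 + 425) = C*426 = 426*C)
O(V(-18, 1*3)) - A(-522) = 426*(-17) - 1*49 = -7242 - 49 = -7291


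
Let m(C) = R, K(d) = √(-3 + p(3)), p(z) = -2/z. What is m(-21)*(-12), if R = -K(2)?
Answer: 4*I*√33 ≈ 22.978*I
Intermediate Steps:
K(d) = I*√33/3 (K(d) = √(-3 - 2/3) = √(-3 - 2*⅓) = √(-3 - ⅔) = √(-11/3) = I*√33/3)
R = -I*√33/3 ≈ -1.9149*I
m(C) = -I*√33/3
m(-21)*(-12) = -I*√33/3*(-12) = 4*I*√33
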